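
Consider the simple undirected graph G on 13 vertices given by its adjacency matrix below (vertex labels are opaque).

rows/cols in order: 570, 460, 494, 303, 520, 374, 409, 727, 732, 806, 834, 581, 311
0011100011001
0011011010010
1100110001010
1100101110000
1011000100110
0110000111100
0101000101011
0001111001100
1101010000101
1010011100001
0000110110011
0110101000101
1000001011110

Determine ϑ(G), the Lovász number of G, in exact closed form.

sqrt(13)

N(460) = {494, 303, 374, 409, 732, 581}, |N(460)| = 6.
deg(806) = 6; N(806) = {570, 494, 374, 409, 727, 311}.
deg(834) = 6; N(834) = {520, 374, 727, 732, 581, 311}.
N(520) = {570, 494, 303, 727, 834, 581}, |N(520)| = 6.
6-regular, N=13; strongly regular (13,6,2,3).
spec(A) ≈ [6.0, 1.3028, -2.3028] (distinct, 4 d.p.).
λ_max=6, λ_min=-sqrt(13)/2 - 1/2; ϑ = −13·λ_min/(λ_max−λ_min) = sqrt(13).
Numerically 3.605551.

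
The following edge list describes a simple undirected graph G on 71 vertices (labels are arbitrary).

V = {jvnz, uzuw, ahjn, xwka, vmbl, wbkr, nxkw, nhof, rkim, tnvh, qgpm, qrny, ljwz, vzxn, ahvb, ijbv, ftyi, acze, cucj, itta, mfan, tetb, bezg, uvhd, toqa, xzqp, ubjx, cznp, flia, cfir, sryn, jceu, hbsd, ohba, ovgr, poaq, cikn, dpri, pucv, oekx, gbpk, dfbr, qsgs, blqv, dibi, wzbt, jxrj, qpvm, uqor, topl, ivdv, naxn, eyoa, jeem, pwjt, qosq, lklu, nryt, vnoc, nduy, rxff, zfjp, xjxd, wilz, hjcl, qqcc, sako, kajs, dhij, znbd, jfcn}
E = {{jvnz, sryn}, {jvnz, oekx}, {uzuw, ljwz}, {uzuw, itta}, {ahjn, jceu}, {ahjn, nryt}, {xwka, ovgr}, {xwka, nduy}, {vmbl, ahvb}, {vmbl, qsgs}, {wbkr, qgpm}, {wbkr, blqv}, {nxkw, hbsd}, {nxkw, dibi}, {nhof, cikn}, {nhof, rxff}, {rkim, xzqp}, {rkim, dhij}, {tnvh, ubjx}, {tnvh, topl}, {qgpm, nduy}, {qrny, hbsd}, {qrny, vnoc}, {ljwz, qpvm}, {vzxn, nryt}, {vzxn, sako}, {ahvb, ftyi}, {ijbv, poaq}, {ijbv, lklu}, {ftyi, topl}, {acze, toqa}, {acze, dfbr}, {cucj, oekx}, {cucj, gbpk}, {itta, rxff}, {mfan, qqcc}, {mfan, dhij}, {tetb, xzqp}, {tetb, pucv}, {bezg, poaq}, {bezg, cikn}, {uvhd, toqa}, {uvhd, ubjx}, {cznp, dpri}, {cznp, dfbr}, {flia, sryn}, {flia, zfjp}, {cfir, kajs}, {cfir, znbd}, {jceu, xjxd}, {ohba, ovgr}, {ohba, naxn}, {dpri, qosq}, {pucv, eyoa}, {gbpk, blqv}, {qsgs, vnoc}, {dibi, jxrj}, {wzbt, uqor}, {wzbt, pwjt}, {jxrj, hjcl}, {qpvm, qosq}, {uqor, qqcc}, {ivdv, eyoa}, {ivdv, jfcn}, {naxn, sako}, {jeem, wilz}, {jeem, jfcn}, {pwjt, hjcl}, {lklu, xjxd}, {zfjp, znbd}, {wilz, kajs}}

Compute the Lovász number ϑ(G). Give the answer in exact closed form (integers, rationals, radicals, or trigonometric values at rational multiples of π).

71*cos(pi/71)/(cos(pi/71) + 1)

deg(mfan) = 2; N(mfan) = {qqcc, dhij}.
Vertex jxrj has 2 neighbors: dibi, hjcl.
deg(acze) = 2; N(acze) = {toqa, dfbr}.
deg(sako) = 2; N(sako) = {vzxn, naxn}.
deg(v) = 2 for all v (|V|=71); a single 71-cycle (edge-transitive).
The 36 distinct eigenvalues: [2.0, 1.992174, 1.968756, 1.92993, 1.876, 1.807387, 1.724629, 1.628374, 1.519374, 1.398483, 1.266648, 1.124899, 0.974346, 0.816167, 0.651601, 0.481935, 0.308498, 0.132646, -0.044244, -0.220788, -0.395604, -0.567324, -0.734603, -0.896134, -1.05065, -1.196945, -1.333871, -1.460358, -1.575416, -1.678144, -1.767738, -1.843498, -1.904829, -1.951253, -1.982405, -1.998042].
λ_max=2, λ_min=-2*cos(pi/71); ϑ = −71·λ_min/(λ_max−λ_min) = 71*cos(pi/71)/(cos(pi/71) + 1).
ϑ(G) ≈ 35.482618.
α=35, χ(Ḡ)=36; ϑ=71*cos(pi/71)/(cos(pi/71) + 1) lies between (both strict).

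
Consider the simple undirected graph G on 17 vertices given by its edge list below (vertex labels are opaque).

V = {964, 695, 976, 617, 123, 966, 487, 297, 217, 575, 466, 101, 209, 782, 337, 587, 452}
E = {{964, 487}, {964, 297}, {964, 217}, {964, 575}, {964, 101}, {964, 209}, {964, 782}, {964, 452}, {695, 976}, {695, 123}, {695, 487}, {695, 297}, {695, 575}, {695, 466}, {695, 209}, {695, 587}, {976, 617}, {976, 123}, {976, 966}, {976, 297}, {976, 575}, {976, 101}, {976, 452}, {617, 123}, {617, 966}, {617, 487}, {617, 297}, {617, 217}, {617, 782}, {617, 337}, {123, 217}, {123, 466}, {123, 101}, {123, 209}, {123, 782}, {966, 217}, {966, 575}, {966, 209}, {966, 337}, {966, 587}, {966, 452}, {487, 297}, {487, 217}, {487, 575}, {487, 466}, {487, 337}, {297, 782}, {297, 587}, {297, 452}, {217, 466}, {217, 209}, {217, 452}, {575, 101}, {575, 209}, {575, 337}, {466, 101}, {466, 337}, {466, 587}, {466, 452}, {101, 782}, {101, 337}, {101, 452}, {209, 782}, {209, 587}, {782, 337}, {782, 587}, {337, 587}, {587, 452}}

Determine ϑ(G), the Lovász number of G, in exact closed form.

sqrt(17)

N(587) = {695, 966, 297, 466, 209, 782, 337, 452}, |N(587)| = 8.
deg(101) = 8; N(101) = {964, 976, 123, 575, 466, 782, 337, 452}.
Vertex 466 has 8 neighbors: 695, 123, 487, 217, 101, 337, 587, 452.
Vertex 617 has 8 neighbors: 976, 123, 966, 487, 297, 217, 782, 337.
Every vertex has degree 8 (N=17); strongly regular (17,8,3,4).
Distinct eigenvalues (to 4 d.p.): [8.0, 1.5616, -2.5616].
ϑ = −N·λ_min/(λ_max−λ_min) = −17·(-sqrt(17)/2 - 1/2)/(8−(-sqrt(17)/2 - 1/2)) = sqrt(17).
ϑ(G) ≈ 4.12310563.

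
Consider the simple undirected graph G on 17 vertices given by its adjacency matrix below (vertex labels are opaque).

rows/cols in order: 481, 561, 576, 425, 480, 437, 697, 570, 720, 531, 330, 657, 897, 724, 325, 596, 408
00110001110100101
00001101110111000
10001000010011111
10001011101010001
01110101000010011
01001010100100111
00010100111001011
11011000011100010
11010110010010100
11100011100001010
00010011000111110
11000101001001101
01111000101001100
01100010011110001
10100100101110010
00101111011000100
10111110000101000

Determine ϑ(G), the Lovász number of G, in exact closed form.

sqrt(17)

Vertex 576 has 8 neighbors: 481, 480, 531, 897, 724, 325, 596, 408.
N(481) = {576, 425, 570, 720, 531, 657, 325, 408}, |N(481)| = 8.
Vertex 561 has 8 neighbors: 480, 437, 570, 720, 531, 657, 897, 724.
N(596) = {576, 480, 437, 697, 570, 531, 330, 325}, |N(596)| = 8.
Every vertex has degree 8 (N=17); SR(17,8,3,4) — a Paley graph.
spec(A) ≈ [8.0, 1.561553, -2.561553] (distinct, 6 d.p.).
Lovász (edge-transitive): ϑ = −17·(-sqrt(17)/2 - 1/2)/((8)−(-sqrt(17)/2 - 1/2)) = sqrt(17).
Numerically 4.12311.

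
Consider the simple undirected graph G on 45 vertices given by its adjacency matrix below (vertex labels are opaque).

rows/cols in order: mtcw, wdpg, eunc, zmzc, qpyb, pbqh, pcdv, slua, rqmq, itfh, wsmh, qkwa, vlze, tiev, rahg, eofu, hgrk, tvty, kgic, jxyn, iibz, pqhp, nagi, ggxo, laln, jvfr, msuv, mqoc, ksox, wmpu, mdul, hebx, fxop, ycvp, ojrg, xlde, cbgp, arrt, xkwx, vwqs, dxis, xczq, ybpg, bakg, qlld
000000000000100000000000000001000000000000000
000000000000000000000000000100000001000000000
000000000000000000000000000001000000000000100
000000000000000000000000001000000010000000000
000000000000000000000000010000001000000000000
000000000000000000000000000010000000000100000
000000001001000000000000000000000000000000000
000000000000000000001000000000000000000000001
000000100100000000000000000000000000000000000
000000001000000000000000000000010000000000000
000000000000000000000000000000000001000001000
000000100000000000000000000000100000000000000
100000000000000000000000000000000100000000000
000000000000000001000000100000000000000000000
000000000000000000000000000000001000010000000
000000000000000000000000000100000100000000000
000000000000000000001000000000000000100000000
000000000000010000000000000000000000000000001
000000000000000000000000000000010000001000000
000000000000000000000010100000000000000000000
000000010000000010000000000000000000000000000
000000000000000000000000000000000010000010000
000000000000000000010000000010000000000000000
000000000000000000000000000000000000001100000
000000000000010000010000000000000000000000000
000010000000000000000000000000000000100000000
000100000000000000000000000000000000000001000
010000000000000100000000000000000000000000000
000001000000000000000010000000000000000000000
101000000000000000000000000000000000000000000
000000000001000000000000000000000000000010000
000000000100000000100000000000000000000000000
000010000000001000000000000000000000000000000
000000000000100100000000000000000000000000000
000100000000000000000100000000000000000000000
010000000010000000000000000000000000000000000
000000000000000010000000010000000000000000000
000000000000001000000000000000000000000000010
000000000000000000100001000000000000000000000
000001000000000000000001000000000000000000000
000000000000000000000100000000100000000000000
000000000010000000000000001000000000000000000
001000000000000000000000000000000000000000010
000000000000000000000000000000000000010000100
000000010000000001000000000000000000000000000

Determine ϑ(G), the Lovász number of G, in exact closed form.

45*cos(pi/45)/(cos(pi/45) + 1)

N(ojrg) = {zmzc, pqhp}, |N(ojrg)| = 2.
N(kgic) = {hebx, xkwx}, |N(kgic)| = 2.
Vertex qpyb has 2 neighbors: jvfr, fxop.
deg(arrt) = 2; N(arrt) = {rahg, bakg}.
45-vertex 2-regular graph: a single 45-cycle (edge-transitive).
spec(A) ≈ [2.0, 1.9805, 1.9225, 1.8271, 1.6961, 1.5321, 1.3383, 1.1184, 0.8767, 0.618, 0.3473, 0.0698, -0.2091, -0.4838, -0.7492, -1.0, -1.2313, -1.4387, -1.618, -1.7659, -1.8794, -1.9563, -1.9951] (distinct, 4 d.p.).
λ_max=2, λ_min=-2*cos(pi/45); ϑ = −45·λ_min/(λ_max−λ_min) = 45*cos(pi/45)/(cos(pi/45) + 1).
Numerically 22.4725621.
Sandwich: α(G)=22 ≤ ϑ(G)=45*cos(pi/45)/(cos(pi/45) + 1) ≤ χ(Ḡ)=23 (both strict).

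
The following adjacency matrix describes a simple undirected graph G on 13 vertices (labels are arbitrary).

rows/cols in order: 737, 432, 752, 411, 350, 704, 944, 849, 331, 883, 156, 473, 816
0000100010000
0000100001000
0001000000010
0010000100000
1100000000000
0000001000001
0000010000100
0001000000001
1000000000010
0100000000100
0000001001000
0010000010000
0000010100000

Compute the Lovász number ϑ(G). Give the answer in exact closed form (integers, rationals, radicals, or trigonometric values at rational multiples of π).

Vertex 411 has 2 neighbors: 752, 849.
N(704) = {944, 816}, |N(704)| = 2.
N(350) = {737, 432}, |N(350)| = 2.
N(737) = {350, 331}, |N(737)| = 2.
deg(v) = 2 for all v (|V|=13); the odd cycle C_{13}.
A has 7 distinct eigenvalues ≈ [2.0, 1.771, 1.136, 0.241, -0.709, -1.497, -1.942].
Lovász (edge-transitive): ϑ = −13·(-2*cos(pi/13))/((2)−(-2*cos(pi/13))) = 13*cos(pi/13)/(cos(pi/13) + 1).
≈ 6.404169 (to 6 d.p.).
Check 6 ≤ 13*cos(pi/13)/(cos(pi/13) + 1) ≤ 7: both strict.

13*cos(pi/13)/(cos(pi/13) + 1)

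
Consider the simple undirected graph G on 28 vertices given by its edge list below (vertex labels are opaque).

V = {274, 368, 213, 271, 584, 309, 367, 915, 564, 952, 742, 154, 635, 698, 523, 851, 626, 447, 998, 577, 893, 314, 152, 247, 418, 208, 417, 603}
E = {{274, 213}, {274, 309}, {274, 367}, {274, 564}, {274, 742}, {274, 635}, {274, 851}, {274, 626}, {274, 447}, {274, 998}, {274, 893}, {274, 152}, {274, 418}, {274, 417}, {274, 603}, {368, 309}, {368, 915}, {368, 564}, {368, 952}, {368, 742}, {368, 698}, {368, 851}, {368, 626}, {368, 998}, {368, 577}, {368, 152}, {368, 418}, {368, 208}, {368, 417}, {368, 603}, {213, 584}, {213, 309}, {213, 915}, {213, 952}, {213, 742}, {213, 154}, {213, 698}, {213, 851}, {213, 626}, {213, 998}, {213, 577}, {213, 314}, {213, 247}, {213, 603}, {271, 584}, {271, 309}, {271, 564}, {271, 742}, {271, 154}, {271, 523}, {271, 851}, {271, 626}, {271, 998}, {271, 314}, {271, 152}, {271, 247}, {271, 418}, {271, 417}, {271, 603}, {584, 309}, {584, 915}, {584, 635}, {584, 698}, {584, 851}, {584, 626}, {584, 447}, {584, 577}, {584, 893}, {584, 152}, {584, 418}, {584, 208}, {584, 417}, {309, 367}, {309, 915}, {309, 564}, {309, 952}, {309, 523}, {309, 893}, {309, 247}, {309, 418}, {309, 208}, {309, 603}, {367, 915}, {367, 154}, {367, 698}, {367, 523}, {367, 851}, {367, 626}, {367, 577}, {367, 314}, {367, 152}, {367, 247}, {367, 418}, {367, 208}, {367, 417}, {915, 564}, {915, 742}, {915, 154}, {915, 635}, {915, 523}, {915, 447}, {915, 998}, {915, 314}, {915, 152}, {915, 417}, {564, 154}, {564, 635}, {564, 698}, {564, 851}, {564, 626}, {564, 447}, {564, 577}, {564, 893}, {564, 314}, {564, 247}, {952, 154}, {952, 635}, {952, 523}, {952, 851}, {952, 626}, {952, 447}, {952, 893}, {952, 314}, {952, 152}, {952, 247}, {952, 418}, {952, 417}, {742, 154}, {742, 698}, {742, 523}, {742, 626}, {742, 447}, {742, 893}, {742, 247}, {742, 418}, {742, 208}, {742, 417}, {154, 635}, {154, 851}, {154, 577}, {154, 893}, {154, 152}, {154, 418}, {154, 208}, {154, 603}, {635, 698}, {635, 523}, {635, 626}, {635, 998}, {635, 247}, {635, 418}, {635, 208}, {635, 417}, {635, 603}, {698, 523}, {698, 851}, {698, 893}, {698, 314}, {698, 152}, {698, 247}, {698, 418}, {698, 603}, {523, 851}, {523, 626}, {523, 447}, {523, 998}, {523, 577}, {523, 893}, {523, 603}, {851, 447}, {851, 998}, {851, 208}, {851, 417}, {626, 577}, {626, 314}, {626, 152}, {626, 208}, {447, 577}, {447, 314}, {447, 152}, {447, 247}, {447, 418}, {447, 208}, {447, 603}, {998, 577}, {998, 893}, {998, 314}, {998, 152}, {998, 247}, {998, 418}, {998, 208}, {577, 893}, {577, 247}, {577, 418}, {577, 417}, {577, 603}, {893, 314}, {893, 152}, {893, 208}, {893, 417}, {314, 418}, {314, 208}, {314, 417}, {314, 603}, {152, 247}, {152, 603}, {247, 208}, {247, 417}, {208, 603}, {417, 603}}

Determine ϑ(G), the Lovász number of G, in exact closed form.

deg(626) = 15; N(626) = {274, 368, 213, 271, 584, 367, 564, 952, 742, 635, 523, 577, 314, 152, 208}.
N(915) = {368, 213, 584, 309, 367, 564, 742, 154, 635, 523, 447, 998, 314, 152, 417}, |N(915)| = 15.
N(447) = {274, 584, 915, 564, 952, 742, 523, 851, 577, 314, 152, 247, 418, 208, 603}, |N(447)| = 15.
N(367) = {274, 309, 915, 154, 698, 523, 851, 626, 577, 314, 152, 247, 418, 208, 417}, |N(367)| = 15.
15-regular, N=28; Kneser-type, 2-subsets of [8].
The 3 distinct eigenvalues: [15.0, 1.0, -5.0].
−28·(-5) / ((15)−(-5)) = 7 = ϑ(G).
ϑ(G) ≈ 7.0000.

7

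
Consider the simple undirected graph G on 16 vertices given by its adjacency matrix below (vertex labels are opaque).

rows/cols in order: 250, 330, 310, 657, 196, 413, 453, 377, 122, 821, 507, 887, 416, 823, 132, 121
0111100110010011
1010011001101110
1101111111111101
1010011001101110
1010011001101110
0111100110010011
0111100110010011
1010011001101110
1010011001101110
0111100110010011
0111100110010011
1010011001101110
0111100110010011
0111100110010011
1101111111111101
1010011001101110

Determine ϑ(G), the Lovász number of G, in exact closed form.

N(310) = {250, 330, 657, 196, 413, 453, 377, 122, 821, 507, 887, 416, 823, 121}, |N(310)| = 14.
Vertex 413 has 9 neighbors: 330, 310, 657, 196, 377, 122, 887, 132, 121.
N(657) = {250, 310, 413, 453, 821, 507, 416, 823, 132}, |N(657)| = 9.
N(122) = {250, 310, 413, 453, 821, 507, 416, 823, 132}, |N(122)| = 9.
G = K_{7,7,2}: α = 7 = χ(Ḡ), so ϑ = 7.
ϑ(G) ≈ 7.000000000.
7 ≤ 7 ≤ 7: collapsed.

7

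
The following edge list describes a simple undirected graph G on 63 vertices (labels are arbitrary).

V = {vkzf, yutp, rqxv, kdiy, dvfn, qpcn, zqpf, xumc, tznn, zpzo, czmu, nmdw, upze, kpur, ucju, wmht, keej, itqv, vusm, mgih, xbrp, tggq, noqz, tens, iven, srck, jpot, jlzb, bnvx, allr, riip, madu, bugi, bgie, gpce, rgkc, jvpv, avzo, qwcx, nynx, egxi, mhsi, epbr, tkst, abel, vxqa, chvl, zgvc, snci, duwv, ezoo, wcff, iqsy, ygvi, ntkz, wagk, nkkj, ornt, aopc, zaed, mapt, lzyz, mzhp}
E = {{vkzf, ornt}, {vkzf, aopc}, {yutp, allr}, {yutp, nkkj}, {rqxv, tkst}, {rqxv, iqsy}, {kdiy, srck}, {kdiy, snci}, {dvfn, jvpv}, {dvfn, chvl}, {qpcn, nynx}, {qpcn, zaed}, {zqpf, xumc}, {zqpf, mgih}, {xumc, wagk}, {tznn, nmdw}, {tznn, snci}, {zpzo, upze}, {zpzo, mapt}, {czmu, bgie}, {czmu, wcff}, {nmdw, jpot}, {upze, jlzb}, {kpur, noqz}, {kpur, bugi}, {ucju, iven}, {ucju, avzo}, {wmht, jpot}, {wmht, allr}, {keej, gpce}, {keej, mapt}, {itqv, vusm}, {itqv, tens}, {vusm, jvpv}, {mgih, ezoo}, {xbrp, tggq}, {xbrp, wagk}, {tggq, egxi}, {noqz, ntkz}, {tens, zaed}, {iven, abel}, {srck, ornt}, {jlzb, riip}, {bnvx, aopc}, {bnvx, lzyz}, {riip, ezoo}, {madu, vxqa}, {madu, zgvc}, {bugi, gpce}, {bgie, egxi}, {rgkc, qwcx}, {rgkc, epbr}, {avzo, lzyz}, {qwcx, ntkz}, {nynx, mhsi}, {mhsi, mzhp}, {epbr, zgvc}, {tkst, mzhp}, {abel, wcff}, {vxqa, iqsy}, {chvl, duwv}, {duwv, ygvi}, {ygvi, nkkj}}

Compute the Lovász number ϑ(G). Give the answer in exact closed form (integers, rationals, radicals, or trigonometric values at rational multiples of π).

deg(nynx) = 2; N(nynx) = {qpcn, mhsi}.
deg(snci) = 2; N(snci) = {kdiy, tznn}.
deg(ntkz) = 2; N(ntkz) = {noqz, qwcx}.
Vertex bnvx has 2 neighbors: aopc, lzyz.
deg(v) = 2 for all v (|V|=63); the odd cycle C_{63}.
spec(A) ≈ [2.0, 1.9901, 1.9603, 1.9111, 1.843, 1.7564, 1.6525, 1.5321, 1.3965, 1.247, 1.0851, 0.9124, 0.7307, 0.5417, 0.3473, 0.1495, -0.0499, -0.2487, -0.445, -0.637, -0.8226, -1.0, -1.1675, -1.3234, -1.4661, -1.5943, -1.7066, -1.8019, -1.8794, -1.9382, -1.9777, -1.9975] (distinct, 4 d.p.).
λ_max=2, λ_min=-2*cos(pi/63); ϑ = −63·λ_min/(λ_max−λ_min) = 63*cos(pi/63)/(cos(pi/63) + 1).
Numerically 31.48041.
Sandwich: α(G)=31 ≤ ϑ(G)=63*cos(pi/63)/(cos(pi/63) + 1) ≤ χ(Ḡ)=32 (both strict).

63*cos(pi/63)/(cos(pi/63) + 1)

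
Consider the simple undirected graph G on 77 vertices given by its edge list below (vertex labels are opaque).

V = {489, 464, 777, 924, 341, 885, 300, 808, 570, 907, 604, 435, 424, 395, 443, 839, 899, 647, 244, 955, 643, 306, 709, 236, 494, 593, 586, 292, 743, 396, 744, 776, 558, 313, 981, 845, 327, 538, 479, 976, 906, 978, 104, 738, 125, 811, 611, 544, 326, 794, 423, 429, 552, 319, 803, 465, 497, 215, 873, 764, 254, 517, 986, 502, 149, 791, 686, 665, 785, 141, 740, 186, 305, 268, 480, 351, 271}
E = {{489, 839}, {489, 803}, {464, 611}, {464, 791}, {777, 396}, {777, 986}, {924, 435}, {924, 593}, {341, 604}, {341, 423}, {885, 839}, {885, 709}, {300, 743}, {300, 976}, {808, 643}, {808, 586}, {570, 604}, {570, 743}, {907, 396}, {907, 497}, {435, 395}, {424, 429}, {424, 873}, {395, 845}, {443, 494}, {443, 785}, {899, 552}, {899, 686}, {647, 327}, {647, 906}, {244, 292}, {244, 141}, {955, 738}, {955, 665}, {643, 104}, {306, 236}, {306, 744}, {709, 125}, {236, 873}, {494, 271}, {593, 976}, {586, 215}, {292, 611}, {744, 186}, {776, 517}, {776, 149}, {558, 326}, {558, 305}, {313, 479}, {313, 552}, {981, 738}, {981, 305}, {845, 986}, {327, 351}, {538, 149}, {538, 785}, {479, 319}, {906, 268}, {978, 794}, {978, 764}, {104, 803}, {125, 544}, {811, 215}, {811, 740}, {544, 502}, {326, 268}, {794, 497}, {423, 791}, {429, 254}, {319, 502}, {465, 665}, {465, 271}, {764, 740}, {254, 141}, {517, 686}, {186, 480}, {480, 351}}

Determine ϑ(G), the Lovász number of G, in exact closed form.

deg(552) = 2; N(552) = {899, 313}.
Vertex 435 has 2 neighbors: 924, 395.
Vertex 740 has 2 neighbors: 811, 764.
deg(764) = 2; N(764) = {978, 740}.
2-regular, N=77; connected 2-regular on 77 ⇒ C_{77}.
spec(A) ≈ [2.0, 1.993, 1.973, 1.94, 1.894, 1.836, 1.765, 1.683, 1.589, 1.484, 1.37, 1.247, 1.115, 0.976, 0.831, 0.68, 0.524, 0.365, 0.204, 0.041, -0.122, -0.285, -0.445, -0.602, -0.756, -0.904, -1.047, -1.182, -1.31, -1.429, -1.538, -1.637, -1.725, -1.802, -1.867, -1.919, -1.959, -1.985, -1.998] (distinct, 3 d.p.).
Lovász: ϑ = −77(-2*cos(pi/77))/(2+-(-1)*2*cos(pi/77)) = 77*cos(pi/77)/(cos(pi/77) + 1).
ϑ(G) ≈ 38.48397347.
α=38, χ(Ḡ)=39; ϑ=77*cos(pi/77)/(cos(pi/77) + 1) lies between (both strict).

77*cos(pi/77)/(cos(pi/77) + 1)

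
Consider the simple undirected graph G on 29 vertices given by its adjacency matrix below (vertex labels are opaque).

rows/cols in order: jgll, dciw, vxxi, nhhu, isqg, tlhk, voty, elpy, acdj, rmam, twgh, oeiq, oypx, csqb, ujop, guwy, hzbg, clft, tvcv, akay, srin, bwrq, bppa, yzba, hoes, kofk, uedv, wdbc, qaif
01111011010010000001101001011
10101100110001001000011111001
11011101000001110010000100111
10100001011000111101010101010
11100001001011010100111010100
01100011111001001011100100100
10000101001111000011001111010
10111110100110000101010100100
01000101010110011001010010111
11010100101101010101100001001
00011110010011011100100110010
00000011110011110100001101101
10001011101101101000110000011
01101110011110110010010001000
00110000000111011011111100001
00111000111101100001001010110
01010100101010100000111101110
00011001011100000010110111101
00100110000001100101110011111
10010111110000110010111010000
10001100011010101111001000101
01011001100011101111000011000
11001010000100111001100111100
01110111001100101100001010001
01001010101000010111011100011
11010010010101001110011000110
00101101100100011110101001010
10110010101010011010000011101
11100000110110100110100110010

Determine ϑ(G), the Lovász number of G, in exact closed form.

sqrt(29)

N(isqg) = {jgll, dciw, vxxi, elpy, twgh, oypx, csqb, guwy, clft, srin, bwrq, bppa, hoes, uedv}, |N(isqg)| = 14.
Vertex wdbc has 14 neighbors: jgll, vxxi, nhhu, voty, acdj, twgh, oypx, guwy, hzbg, tvcv, hoes, kofk, uedv, qaif.
deg(tvcv) = 14; N(tvcv) = {vxxi, tlhk, voty, csqb, ujop, clft, akay, srin, bwrq, hoes, kofk, uedv, wdbc, qaif}.
Vertex rmam has 14 neighbors: jgll, dciw, nhhu, tlhk, acdj, twgh, oeiq, csqb, guwy, clft, akay, srin, kofk, qaif.
deg(v) = 14 for all v (|V|=29); SR(29,14,6,7) — a Paley graph.
The 3 distinct eigenvalues: [14.0, 2.192582, -3.192582].
With N=29: ϑ(G) = 29·(-(-sqrt(29)/2 - 1/2))/(14−(-sqrt(29)/2 - 1/2)) = sqrt(29).
ϑ(G) ≈ 5.385165.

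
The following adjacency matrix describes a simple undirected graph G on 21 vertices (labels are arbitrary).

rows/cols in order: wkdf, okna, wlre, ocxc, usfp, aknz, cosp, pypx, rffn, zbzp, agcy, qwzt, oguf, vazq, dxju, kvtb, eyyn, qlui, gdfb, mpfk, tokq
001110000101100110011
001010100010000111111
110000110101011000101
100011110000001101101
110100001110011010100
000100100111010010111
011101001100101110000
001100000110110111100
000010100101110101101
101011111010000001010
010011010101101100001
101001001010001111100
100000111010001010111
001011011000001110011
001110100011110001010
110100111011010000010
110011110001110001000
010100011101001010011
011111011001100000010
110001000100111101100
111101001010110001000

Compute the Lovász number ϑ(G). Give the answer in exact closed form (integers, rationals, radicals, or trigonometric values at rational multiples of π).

deg(ocxc) = 10; N(ocxc) = {wkdf, usfp, aknz, cosp, pypx, dxju, kvtb, qlui, gdfb, tokq}.
N(vazq) = {wlre, usfp, aknz, pypx, rffn, dxju, kvtb, eyyn, mpfk, tokq}, |N(vazq)| = 10.
Vertex tokq has 10 neighbors: wkdf, okna, wlre, ocxc, aknz, rffn, agcy, oguf, vazq, qlui.
N(okna) = {wlre, usfp, cosp, agcy, kvtb, eyyn, qlui, gdfb, mpfk, tokq}, |N(okna)| = 10.
deg(v) = 10 for all v (|V|=21); Kneser-type, 2-subsets of [7].
The 3 distinct eigenvalues: [10.0, 1.0, -4.0].
Lovász: ϑ = −21(-4)/(10+-1*(-4)) = 6.
ϑ(G) ≈ 6.000000.

6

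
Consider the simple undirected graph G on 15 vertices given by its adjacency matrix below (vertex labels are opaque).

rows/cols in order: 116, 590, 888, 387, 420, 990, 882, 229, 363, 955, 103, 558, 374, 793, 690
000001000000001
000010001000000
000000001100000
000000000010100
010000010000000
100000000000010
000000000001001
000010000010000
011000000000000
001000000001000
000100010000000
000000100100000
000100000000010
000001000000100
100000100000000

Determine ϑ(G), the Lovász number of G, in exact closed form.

15*cos(pi/15)/(cos(pi/15) + 1)

deg(103) = 2; N(103) = {387, 229}.
deg(229) = 2; N(229) = {420, 103}.
deg(558) = 2; N(558) = {882, 955}.
deg(116) = 2; N(116) = {990, 690}.
Every vertex has degree 2 (N=15); connected 2-regular on 15 ⇒ C_{15}.
A has 8 distinct eigenvalues ≈ [2.0, 1.82709, 1.33826, 0.61803, -0.20906, -1.0, -1.61803, -1.9563].
−15·(-2*cos(pi/15)) / ((2)−(-2*cos(pi/15))) = 15*cos(pi/15)/(cos(pi/15) + 1) = ϑ(G).
ϑ(G) ≈ 7.4171482.
7 ≤ 15*cos(pi/15)/(cos(pi/15) + 1) ≤ 8: both strict.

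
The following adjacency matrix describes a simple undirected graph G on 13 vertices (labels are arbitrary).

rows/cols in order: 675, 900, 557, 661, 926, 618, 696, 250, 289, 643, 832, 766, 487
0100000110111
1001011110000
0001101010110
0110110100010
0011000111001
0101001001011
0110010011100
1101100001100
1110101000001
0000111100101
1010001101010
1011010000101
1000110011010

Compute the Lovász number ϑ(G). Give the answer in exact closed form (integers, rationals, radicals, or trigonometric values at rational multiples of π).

sqrt(13)

deg(675) = 6; N(675) = {900, 250, 289, 832, 766, 487}.
N(766) = {675, 557, 661, 618, 832, 487}, |N(766)| = 6.
deg(696) = 6; N(696) = {900, 557, 618, 289, 643, 832}.
N(900) = {675, 661, 618, 696, 250, 289}, |N(900)| = 6.
Regular of degree 6 on 13 vertices: strongly regular (13,6,2,3).
spec(A) ≈ [6.0, 1.302776, -2.302776] (distinct, 6 d.p.).
Lovász: ϑ = −13(-sqrt(13)/2 - 1/2)/(6+-(-sqrt(13)/2 - 1/2)) = sqrt(13).
Numerically 3.60555128.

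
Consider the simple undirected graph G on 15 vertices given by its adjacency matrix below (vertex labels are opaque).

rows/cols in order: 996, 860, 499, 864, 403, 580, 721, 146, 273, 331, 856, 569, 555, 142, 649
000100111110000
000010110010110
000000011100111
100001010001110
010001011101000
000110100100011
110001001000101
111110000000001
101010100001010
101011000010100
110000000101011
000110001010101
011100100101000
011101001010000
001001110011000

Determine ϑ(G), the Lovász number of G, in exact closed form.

5

deg(864) = 6; N(864) = {996, 580, 146, 569, 555, 142}.
Vertex 856 has 6 neighbors: 996, 860, 331, 569, 142, 649.
Vertex 996 has 6 neighbors: 864, 721, 146, 273, 331, 856.
N(403) = {860, 580, 146, 273, 331, 569}, |N(403)| = 6.
G on 15 vertices is 6-regular; this is K(6,2), the Kneser graph.
The 3 distinct eigenvalues: [6.0, 1.0, -3.0].
Lovász: ϑ = −15(-3)/(6+-1*(-3)) = 5.
Numerically 5.000000.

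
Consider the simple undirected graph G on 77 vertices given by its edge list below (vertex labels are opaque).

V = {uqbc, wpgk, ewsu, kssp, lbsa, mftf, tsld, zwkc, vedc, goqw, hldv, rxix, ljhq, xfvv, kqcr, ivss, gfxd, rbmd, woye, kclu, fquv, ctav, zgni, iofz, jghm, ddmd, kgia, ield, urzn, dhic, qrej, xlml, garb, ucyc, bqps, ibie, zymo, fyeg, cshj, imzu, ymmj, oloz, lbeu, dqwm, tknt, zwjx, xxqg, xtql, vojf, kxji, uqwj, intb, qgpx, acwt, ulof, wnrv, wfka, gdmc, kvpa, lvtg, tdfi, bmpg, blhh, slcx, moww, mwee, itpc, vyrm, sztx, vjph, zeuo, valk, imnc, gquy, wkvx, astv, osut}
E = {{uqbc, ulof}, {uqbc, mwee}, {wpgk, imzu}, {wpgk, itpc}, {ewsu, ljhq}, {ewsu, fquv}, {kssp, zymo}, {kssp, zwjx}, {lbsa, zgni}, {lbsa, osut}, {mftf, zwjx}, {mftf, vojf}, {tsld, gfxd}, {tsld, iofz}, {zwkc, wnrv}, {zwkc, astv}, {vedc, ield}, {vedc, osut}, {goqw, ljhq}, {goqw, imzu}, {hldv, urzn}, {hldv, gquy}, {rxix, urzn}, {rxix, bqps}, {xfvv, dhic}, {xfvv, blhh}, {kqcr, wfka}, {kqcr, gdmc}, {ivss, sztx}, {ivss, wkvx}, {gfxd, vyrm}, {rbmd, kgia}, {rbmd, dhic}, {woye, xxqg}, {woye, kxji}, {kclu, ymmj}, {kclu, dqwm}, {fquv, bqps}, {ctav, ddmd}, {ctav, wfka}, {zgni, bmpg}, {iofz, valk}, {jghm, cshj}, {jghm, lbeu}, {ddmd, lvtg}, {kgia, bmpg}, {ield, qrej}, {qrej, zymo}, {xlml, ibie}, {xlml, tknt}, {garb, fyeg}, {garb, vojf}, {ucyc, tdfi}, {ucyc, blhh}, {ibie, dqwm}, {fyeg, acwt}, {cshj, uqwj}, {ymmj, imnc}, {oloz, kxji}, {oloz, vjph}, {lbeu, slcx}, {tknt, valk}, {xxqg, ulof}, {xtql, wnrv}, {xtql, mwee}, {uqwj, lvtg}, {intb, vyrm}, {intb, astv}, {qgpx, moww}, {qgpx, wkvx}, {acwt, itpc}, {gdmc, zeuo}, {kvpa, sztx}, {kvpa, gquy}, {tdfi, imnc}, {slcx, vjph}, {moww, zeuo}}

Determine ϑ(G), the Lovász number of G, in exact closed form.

deg(blhh) = 2; N(blhh) = {xfvv, ucyc}.
deg(xtql) = 2; N(xtql) = {wnrv, mwee}.
N(zwkc) = {wnrv, astv}, |N(zwkc)| = 2.
deg(vyrm) = 2; N(vyrm) = {gfxd, intb}.
2-regular, N=77; a single 77-cycle (edge-transitive).
spec(A) ≈ [2.0, 1.9933, 1.9734, 1.9404, 1.8944, 1.8358, 1.765, 1.6825, 1.5888, 1.4845, 1.3703, 1.247, 1.1154, 0.9764, 0.8308, 0.6798, 0.5242, 0.3651, 0.2036, 0.0408, -0.1223, -0.2846, -0.445, -0.6025, -0.7559, -0.9043, -1.0467, -1.1822, -1.3097, -1.4286, -1.5379, -1.637, -1.7252, -1.8019, -1.8667, -1.919, -1.9585, -1.985, -1.9983] (distinct, 4 d.p.).
With N=77: ϑ(G) = 77·(-(-1)*2*cos(pi/77))/(2−(-2*cos(pi/77))) = 77*cos(pi/77)/(cos(pi/77) + 1).
≈ 38.48397347 (to 8 d.p.).
Lovász sandwich 38 ≤ 77*cos(pi/77)/(cos(pi/77) + 1) ≤ 39: both strict.

77*cos(pi/77)/(cos(pi/77) + 1)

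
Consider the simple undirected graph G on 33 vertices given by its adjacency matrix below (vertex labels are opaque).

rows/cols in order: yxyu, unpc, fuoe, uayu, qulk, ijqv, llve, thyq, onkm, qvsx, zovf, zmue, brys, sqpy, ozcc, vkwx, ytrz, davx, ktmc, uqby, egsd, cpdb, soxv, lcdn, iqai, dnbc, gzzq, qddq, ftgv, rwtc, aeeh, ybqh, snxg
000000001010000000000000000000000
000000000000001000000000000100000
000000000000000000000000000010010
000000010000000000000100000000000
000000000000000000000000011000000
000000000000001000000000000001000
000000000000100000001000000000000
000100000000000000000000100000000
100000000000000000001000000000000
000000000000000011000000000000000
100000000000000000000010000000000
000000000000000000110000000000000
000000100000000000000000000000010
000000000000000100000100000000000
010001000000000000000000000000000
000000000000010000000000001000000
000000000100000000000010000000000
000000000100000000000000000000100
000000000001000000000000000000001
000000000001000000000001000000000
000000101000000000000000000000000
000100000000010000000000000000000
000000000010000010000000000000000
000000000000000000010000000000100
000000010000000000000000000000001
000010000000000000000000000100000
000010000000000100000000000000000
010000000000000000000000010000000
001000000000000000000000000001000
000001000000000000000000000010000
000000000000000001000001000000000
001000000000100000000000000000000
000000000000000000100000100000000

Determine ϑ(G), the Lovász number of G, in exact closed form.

N(brys) = {llve, ybqh}, |N(brys)| = 2.
Vertex snxg has 2 neighbors: ktmc, iqai.
N(rwtc) = {ijqv, ftgv}, |N(rwtc)| = 2.
Vertex iqai has 2 neighbors: thyq, snxg.
33-vertex 2-regular graph: the odd cycle C_{33}.
spec(A) ≈ [2.0, 1.9639, 1.8567, 1.6825, 1.4475, 1.1601, 0.8308, 0.4715, 0.0952, -0.2846, -0.6541, -1.0, -1.3097, -1.5721, -1.7777, -1.919, -1.9909] (distinct, 4 d.p.).
Lovász (edge-transitive): ϑ = −33·(-2*cos(pi/33))/((2)−(-2*cos(pi/33))) = 33*cos(pi/33)/(cos(pi/33) + 1).
≈ 16.4625586 (to 7 d.p.).
Check 16 ≤ 33*cos(pi/33)/(cos(pi/33) + 1) ≤ 17: both strict.

33*cos(pi/33)/(cos(pi/33) + 1)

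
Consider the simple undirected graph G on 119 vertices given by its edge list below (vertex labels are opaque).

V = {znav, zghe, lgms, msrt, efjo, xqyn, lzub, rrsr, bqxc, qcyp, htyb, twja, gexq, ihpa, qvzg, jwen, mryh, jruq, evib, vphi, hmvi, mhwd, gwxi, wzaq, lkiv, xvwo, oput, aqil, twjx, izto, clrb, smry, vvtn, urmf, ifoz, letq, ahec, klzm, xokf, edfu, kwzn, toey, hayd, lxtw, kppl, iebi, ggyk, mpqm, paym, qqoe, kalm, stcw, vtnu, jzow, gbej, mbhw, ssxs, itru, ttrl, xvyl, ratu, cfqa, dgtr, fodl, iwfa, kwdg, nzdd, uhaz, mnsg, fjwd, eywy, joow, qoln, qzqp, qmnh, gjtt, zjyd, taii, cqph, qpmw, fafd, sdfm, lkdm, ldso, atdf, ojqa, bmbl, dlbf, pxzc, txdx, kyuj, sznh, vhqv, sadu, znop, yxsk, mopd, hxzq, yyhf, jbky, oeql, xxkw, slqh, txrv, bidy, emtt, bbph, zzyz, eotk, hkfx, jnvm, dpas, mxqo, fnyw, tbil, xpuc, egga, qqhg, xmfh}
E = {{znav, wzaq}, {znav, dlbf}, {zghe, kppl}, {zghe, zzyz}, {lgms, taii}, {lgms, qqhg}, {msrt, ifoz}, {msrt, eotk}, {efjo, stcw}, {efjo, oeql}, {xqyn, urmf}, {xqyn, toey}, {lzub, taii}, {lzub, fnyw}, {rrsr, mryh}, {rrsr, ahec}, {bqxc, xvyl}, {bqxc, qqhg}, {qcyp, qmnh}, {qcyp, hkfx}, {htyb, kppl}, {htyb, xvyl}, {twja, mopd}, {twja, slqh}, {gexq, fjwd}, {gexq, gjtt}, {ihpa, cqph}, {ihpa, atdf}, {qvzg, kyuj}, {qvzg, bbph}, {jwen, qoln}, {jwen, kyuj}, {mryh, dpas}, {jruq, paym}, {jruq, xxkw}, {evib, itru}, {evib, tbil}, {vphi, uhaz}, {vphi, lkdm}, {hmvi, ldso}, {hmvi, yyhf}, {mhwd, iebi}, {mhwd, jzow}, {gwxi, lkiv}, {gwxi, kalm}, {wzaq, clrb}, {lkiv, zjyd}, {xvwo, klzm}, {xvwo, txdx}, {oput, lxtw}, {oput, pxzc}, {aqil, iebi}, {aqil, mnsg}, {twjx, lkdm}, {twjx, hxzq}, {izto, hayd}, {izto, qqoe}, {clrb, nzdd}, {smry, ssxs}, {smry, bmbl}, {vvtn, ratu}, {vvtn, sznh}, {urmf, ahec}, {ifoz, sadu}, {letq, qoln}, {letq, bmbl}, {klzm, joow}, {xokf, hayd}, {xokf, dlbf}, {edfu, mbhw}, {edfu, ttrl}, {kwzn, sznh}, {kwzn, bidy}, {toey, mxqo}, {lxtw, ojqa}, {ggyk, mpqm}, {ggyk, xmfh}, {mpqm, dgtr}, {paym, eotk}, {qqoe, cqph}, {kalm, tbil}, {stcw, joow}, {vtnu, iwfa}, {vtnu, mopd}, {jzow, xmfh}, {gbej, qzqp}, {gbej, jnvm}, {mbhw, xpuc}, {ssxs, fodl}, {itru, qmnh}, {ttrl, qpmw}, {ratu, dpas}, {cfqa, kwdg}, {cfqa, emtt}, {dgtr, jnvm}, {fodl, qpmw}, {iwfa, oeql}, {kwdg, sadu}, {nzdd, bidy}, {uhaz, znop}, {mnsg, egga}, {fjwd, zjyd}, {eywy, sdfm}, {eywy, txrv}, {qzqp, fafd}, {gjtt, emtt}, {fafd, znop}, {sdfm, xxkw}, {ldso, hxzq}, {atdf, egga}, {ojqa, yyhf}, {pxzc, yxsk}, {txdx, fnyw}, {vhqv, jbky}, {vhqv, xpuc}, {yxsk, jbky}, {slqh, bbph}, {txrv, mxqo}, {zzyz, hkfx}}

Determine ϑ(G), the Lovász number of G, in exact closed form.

119*cos(pi/119)/(cos(pi/119) + 1)

N(ratu) = {vvtn, dpas}, |N(ratu)| = 2.
deg(jwen) = 2; N(jwen) = {qoln, kyuj}.
N(sznh) = {vvtn, kwzn}, |N(sznh)| = 2.
N(ssxs) = {smry, fodl}, |N(ssxs)| = 2.
Regular of degree 2 on 119 vertices: this is C_{119}, the 119-cycle.
spec(A) ≈ [2.0, 1.997, 1.989, 1.975, 1.956, 1.931, 1.9, 1.865, 1.824, 1.778, 1.728, 1.672, 1.612, 1.547, 1.478, 1.405, 1.328, 1.247, 1.163, 1.075, 0.985, 0.891, 0.796, 0.698, 0.598, 0.496, 0.393, 0.289, 0.185, 0.079, -0.026, -0.132, -0.237, -0.342, -0.445, -0.547, -0.648, -0.747, -0.844, -0.938, -1.03, -1.119, -1.205, -1.288, -1.367, -1.442, -1.513, -1.58, -1.642, -1.7, -1.754, -1.802, -1.845, -1.883, -1.916, -1.944, -1.966, -1.983, -1.994, -1.999] (distinct, 3 d.p.).
Lovász: ϑ = −119(-2*cos(pi/119))/(2+-(-1)*2*cos(pi/119)) = 119*cos(pi/119)/(cos(pi/119) + 1).
= 59.48963156… (decimal).
Lovász sandwich 59 ≤ 119*cos(pi/119)/(cos(pi/119) + 1) ≤ 60: both strict.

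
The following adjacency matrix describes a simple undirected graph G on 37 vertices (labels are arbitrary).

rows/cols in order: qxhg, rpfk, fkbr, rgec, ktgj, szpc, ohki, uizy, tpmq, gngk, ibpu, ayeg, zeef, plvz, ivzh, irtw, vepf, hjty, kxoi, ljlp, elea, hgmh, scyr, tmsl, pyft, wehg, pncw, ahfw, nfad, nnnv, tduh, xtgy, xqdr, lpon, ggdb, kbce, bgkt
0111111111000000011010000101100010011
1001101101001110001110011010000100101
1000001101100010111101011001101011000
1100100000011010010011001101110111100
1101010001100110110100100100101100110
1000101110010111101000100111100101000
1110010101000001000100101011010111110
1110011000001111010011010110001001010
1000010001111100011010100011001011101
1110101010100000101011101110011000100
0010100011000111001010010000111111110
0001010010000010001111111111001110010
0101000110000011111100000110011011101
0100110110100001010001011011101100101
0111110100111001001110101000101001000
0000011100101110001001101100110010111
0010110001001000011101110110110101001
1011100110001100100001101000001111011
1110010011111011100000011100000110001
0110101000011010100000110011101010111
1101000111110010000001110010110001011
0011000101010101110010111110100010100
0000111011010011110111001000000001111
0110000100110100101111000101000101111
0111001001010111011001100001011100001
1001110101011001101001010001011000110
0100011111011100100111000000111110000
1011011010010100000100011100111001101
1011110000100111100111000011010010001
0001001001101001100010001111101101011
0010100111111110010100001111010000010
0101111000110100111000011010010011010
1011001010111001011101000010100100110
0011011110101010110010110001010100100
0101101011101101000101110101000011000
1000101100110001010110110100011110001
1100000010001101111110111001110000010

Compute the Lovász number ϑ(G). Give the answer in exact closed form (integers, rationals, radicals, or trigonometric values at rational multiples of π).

Vertex tduh has 18 neighbors: fkbr, ktgj, uizy, tpmq, gngk, ibpu, ayeg, zeef, plvz, ivzh, hjty, ljlp, pyft, wehg, pncw, ahfw, nnnv, kbce.
deg(vepf) = 18; N(vepf) = {fkbr, ktgj, szpc, gngk, zeef, hjty, kxoi, ljlp, hgmh, scyr, tmsl, wehg, pncw, nfad, nnnv, xtgy, lpon, bgkt}.
N(fkbr) = {qxhg, ohki, uizy, gngk, ibpu, ivzh, vepf, hjty, kxoi, ljlp, hgmh, tmsl, pyft, ahfw, nfad, tduh, xqdr, lpon}, |N(fkbr)| = 18.
Vertex ivzh has 18 neighbors: rpfk, fkbr, rgec, ktgj, szpc, uizy, ibpu, ayeg, zeef, irtw, kxoi, ljlp, elea, scyr, pyft, nfad, tduh, lpon.
Every vertex has degree 18 (N=37); SR(37,18,8,9) — a Paley graph.
The 3 distinct eigenvalues: [18.0, 2.54138, -3.54138].
With N=37: ϑ(G) = 37·(-(-sqrt(37)/2 - 1/2))/(18−(-sqrt(37)/2 - 1/2)) = sqrt(37).
ϑ(G) ≈ 6.0827625.

sqrt(37)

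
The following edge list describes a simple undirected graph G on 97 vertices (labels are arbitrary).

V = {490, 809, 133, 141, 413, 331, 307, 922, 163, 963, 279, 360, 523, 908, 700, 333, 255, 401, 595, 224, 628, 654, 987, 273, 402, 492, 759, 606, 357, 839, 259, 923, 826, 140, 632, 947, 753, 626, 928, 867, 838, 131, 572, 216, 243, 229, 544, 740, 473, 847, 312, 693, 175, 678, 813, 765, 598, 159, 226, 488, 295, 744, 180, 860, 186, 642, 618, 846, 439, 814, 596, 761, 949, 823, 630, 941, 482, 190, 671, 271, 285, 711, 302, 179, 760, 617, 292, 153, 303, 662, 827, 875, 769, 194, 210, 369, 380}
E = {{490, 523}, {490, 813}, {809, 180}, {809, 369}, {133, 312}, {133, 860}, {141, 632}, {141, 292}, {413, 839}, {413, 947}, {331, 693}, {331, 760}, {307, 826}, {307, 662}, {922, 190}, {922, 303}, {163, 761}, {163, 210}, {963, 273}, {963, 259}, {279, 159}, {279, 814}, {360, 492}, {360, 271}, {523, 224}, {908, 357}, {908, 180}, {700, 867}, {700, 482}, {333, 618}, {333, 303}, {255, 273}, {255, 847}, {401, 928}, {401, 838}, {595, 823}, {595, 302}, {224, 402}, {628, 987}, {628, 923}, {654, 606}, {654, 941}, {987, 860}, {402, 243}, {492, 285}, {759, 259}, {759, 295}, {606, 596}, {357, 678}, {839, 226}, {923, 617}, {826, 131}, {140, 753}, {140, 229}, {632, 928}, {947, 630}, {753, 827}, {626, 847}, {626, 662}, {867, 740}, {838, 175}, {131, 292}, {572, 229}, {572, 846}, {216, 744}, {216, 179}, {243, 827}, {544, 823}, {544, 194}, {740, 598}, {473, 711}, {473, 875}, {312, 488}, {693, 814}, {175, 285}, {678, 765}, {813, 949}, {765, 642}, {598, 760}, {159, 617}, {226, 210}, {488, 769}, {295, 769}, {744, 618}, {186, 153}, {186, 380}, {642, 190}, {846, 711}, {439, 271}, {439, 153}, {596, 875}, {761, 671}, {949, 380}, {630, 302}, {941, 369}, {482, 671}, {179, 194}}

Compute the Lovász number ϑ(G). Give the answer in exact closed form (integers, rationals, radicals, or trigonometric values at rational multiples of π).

97*cos(pi/97)/(cos(pi/97) + 1)

Vertex 194 has 2 neighbors: 544, 179.
Vertex 823 has 2 neighbors: 595, 544.
deg(285) = 2; N(285) = {492, 175}.
N(473) = {711, 875}, |N(473)| = 2.
2-regular, N=97; the odd cycle C_{97}.
spec(A) ≈ [2.0, 1.99581, 1.98324, 1.96236, 1.93324, 1.89602, 1.85084, 1.7979, 1.73742, 1.66966, 1.59489, 1.51343, 1.42562, 1.33183, 1.23246, 1.12791, 1.01864, 0.90509, 0.78775, 0.6671, 0.54366, 0.41794, 0.29046, 0.16176, 0.03239, -0.09712, -0.22623, -0.35438, -0.48105, -0.6057, -0.72781, -0.84687, -0.96237, -1.07384, -1.1808, -1.28282, -1.37945, -1.47029, -1.55497, -1.63313, -1.70443, -1.76859, -1.82533, -1.87441, -1.91563, -1.94882, -1.97383, -1.99057, -1.99895] (distinct, 5 d.p.).
λ_max=2, λ_min=-2*cos(pi/97); ϑ = −97·λ_min/(λ_max−λ_min) = 97*cos(pi/97)/(cos(pi/97) + 1).
≈ 48.48728 (to 5 d.p.).
Lovász sandwich 48 ≤ 97*cos(pi/97)/(cos(pi/97) + 1) ≤ 49: both strict.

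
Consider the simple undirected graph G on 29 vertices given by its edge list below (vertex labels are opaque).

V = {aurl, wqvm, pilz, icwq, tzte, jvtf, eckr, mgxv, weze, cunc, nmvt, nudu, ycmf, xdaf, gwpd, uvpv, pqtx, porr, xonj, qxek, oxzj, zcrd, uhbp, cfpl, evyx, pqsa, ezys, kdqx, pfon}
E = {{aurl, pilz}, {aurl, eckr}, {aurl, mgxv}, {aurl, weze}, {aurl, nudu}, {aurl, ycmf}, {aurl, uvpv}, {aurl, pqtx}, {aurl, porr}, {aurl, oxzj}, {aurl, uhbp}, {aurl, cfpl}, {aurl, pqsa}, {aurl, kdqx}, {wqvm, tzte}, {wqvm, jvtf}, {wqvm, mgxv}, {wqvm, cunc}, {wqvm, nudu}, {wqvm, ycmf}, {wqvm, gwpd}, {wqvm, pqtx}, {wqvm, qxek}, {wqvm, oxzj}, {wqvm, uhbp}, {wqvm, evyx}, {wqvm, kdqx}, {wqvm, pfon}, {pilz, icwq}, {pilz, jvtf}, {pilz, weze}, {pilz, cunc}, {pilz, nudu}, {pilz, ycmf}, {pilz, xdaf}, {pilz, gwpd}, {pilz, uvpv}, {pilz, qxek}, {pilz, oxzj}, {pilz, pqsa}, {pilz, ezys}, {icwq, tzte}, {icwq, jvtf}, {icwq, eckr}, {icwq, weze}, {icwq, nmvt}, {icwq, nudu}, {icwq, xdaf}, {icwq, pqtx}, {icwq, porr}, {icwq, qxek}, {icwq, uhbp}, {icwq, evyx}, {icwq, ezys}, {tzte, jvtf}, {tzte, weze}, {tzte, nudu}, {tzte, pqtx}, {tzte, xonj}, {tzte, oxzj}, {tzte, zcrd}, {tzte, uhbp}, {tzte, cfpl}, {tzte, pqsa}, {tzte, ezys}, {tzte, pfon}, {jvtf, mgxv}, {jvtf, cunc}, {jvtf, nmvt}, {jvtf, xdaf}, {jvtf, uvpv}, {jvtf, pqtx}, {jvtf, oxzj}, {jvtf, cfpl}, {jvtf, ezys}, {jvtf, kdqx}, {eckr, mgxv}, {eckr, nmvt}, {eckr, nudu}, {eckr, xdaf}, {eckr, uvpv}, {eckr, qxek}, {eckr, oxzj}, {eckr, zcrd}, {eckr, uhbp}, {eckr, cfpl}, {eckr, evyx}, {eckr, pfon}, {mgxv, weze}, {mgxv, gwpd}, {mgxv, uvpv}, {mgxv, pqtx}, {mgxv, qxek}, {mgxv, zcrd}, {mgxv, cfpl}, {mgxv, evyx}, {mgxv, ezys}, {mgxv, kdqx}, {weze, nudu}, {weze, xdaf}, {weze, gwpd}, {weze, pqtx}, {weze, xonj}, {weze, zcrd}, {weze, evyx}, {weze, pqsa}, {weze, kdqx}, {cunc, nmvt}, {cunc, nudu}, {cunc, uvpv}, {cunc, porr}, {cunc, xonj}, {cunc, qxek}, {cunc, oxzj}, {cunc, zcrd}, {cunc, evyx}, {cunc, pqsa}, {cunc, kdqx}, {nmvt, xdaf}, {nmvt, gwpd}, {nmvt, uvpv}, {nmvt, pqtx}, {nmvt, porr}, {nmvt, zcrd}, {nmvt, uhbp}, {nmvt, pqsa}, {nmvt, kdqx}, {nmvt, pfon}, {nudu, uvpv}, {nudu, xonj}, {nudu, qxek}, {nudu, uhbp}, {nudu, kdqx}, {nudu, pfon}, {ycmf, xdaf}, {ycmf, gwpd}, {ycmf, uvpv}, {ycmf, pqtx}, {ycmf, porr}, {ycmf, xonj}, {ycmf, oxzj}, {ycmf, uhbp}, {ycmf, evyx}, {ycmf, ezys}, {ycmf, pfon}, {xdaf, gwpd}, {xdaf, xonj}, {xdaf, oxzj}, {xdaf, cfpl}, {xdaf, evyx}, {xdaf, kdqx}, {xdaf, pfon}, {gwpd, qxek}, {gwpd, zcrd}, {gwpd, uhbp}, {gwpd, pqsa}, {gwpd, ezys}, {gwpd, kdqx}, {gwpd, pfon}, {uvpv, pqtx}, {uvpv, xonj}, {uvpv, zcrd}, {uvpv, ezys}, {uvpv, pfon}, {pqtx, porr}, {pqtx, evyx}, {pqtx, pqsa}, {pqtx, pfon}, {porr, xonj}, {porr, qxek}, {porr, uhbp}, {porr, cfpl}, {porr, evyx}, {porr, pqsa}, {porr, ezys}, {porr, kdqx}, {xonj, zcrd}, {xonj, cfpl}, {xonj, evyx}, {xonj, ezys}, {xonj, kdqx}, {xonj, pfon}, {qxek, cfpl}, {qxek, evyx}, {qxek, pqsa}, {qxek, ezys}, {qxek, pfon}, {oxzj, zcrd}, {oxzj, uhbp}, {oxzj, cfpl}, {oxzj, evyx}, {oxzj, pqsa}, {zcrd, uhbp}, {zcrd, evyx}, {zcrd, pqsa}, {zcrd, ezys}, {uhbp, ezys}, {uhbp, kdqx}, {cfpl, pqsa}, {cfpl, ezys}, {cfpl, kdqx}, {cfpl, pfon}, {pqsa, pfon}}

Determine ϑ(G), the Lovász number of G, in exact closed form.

sqrt(29)

N(cunc) = {wqvm, pilz, jvtf, nmvt, nudu, uvpv, porr, xonj, qxek, oxzj, zcrd, evyx, pqsa, kdqx}, |N(cunc)| = 14.
Vertex cfpl has 14 neighbors: aurl, tzte, jvtf, eckr, mgxv, xdaf, porr, xonj, qxek, oxzj, pqsa, ezys, kdqx, pfon.
N(ycmf) = {aurl, wqvm, pilz, xdaf, gwpd, uvpv, pqtx, porr, xonj, oxzj, uhbp, evyx, ezys, pfon}, |N(ycmf)| = 14.
deg(tzte) = 14; N(tzte) = {wqvm, icwq, jvtf, weze, nudu, pqtx, xonj, oxzj, zcrd, uhbp, cfpl, pqsa, ezys, pfon}.
Regular of degree 14 on 29 vertices: SR(29,14,6,7) — a Paley graph.
Distinct eigenvalues (to 6 d.p.): [14.0, 2.192582, -3.192582].
Lovász: ϑ = −29(-sqrt(29)/2 - 1/2)/(14+-(-sqrt(29)/2 - 1/2)) = sqrt(29).
= 5.38516… (decimal).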